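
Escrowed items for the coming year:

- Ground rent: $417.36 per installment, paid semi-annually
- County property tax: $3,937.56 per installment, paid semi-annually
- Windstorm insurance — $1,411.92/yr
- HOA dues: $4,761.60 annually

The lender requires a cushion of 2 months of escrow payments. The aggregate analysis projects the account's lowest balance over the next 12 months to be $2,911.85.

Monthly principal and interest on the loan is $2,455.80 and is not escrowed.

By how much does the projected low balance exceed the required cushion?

$431.29

Ground rent — $417.36 × 2 = $834.72 per year
County property tax — $3,937.56 × 2 = $7,875.12 per year
Windstorm insurance — $1,411.92 per year
HOA dues — $4,761.60 per year
Total annual escrow = $834.72 + $7,875.12 + $1,411.92 + $4,761.60 = $14,883.36
Per month = $14,883.36 / 12 = $1,240.28
Required cushion = 2 × $1,240.28 = $2,480.56
Excess over cushion: $2,911.85 − $2,480.56 = $431.29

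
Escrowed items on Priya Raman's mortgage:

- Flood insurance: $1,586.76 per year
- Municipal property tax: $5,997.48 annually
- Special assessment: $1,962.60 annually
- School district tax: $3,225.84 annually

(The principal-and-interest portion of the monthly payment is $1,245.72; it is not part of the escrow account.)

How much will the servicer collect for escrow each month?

$1,064.39

Flood insurance: $1,586.76
Municipal property tax: $5,997.48
Special assessment: $1,962.60
School district tax: $3,225.84
Total annual escrow = $1,586.76 + $5,997.48 + $1,962.60 + $3,225.84 = $12,772.68
Monthly escrow = $12,772.68 / 12 = $1,064.39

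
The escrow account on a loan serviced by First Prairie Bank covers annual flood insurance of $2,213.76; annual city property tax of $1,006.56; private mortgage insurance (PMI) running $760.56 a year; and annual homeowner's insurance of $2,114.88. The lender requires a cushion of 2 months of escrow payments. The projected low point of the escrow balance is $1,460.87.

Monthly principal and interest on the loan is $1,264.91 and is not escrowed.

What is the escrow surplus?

$444.91

Flood insurance: $2,213.76 annually
City property tax: $1,006.56 annually
Private mortgage insurance (PMI): $760.56 annually
Homeowner's insurance: $2,114.88 annually
Total per year = $2,213.76 + $1,006.56 + $760.56 + $2,114.88 = $6,095.76
Monthly = $6,095.76 / 12 = $507.98
Required reserve = 2 × $507.98 = $1,015.96
Excess over cushion: $1,460.87 − $1,015.96 = $444.91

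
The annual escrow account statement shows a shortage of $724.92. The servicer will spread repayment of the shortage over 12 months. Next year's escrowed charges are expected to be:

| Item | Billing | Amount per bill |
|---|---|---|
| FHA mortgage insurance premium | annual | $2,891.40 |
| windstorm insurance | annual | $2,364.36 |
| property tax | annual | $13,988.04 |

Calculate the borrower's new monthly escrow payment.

FHA mortgage insurance premium: $2,891.40
Windstorm insurance: $2,364.36
Property tax: $13,988.04
Combined annual = $2,891.40 + $2,364.36 + $13,988.04 = $19,243.80
Base monthly escrow = $19,243.80 / 12 = $1,603.65
Shortage spread = $724.92 / 12 = $60.41/mo
New monthly escrow = $1,603.65 + $60.41 = $1,664.06

$1,664.06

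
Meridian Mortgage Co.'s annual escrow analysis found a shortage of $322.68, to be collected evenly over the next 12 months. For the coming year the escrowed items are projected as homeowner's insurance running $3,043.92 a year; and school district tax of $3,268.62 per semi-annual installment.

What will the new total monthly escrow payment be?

$825.32

Homeowner's insurance — $3,043.92/yr
School district tax — $3,268.62 × 2 = $6,537.24/yr
Total per year = $3,043.92 + $6,537.24 = $9,581.16
Base monthly escrow = $9,581.16 ÷ 12 = $798.43
Monthly shortage recovery: $322.68 ÷ 12 = $26.89
New monthly escrow = $798.43 + $26.89 = $825.32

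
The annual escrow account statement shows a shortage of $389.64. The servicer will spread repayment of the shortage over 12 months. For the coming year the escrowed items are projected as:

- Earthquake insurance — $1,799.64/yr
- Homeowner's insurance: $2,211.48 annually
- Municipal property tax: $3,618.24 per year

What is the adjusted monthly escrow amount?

Earthquake insurance: $1,799.64 per year
Homeowner's insurance: $2,211.48 per year
Municipal property tax: $3,618.24 per year
Total per year = $1,799.64 + $2,211.48 + $3,618.24 = $7,629.36
Monthly escrow = $7,629.36 ÷ 12 = $635.78
Shortage spread = $389.64 ÷ 12 = $32.47/mo
Adjusted monthly = $635.78 + $32.47 = $668.25

$668.25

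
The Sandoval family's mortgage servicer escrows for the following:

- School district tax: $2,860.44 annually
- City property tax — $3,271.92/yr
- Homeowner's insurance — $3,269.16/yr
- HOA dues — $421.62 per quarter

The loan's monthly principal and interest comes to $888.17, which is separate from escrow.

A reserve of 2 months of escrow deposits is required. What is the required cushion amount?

School district tax — $2,860.44/yr
City property tax — $3,271.92/yr
Homeowner's insurance — $3,269.16/yr
HOA dues — $421.62 × 4 = $1,686.48/yr
Combined annual = $2,860.44 + $3,271.92 + $3,269.16 + $1,686.48 = $11,088.00
Base monthly escrow = $11,088.00 ÷ 12 = $924.00
Cushion = 2 × $924.00 = $1,848.00

$1,848.00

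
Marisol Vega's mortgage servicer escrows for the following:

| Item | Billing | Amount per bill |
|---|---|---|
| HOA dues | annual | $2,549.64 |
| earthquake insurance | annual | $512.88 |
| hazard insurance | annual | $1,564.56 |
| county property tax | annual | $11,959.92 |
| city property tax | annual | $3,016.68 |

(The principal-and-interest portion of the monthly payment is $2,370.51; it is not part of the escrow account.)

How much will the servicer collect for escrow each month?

HOA dues = $2,549.64 annually
Earthquake insurance = $512.88 annually
Hazard insurance = $1,564.56 annually
County property tax = $11,959.92 annually
City property tax = $3,016.68 annually
Yearly total = $2,549.64 + $512.88 + $1,564.56 + $11,959.92 + $3,016.68 = $19,603.68
Base monthly escrow = $19,603.68 / 12 = $1,633.64

$1,633.64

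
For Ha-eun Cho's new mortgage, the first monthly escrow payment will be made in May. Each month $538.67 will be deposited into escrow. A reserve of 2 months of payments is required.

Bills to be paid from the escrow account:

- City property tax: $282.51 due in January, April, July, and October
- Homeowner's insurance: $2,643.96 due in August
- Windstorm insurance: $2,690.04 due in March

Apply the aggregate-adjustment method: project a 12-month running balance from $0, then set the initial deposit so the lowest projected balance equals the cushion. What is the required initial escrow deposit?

$1,849.13

Cushion = 2 × $538.67 = $1,077.34
Trial balance (start $0, +$538.67 each month, − disbursements):
  May: +$538.67 → $538.67
  Jun: +$538.67 → $1,077.34
  Jul: +$538.67 − $282.51 → $1,333.50
  Aug: +$538.67 − $2,643.96 → -$771.79
  Sep: +$538.67 → -$233.12
  Oct: +$538.67 − $282.51 → $23.04
  Nov: +$538.67 → $561.71
  Dec: +$538.67 → $1,100.38
  Jan: +$538.67 − $282.51 → $1,356.54
  Feb: +$538.67 → $1,895.21
  Mar: +$538.67 − $2,690.04 → -$256.16
  Apr: +$538.67 − $282.51 → $0.00
Lowest trial balance = -$771.79 (Aug)
Initial deposit = cushion − low point = $1,077.34 − (-$771.79) = $1,849.13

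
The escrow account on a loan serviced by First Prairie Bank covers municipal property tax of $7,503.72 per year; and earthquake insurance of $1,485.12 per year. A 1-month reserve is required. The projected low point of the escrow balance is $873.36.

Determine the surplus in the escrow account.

$124.29

Municipal property tax — $7,503.72
Earthquake insurance — $1,485.12
Yearly total = $8,988.84
Base monthly escrow = $8,988.84 / 12 = $749.07
Required cushion = 1 × $749.07 = $749.07
Excess over cushion: $873.36 − $749.07 = $124.29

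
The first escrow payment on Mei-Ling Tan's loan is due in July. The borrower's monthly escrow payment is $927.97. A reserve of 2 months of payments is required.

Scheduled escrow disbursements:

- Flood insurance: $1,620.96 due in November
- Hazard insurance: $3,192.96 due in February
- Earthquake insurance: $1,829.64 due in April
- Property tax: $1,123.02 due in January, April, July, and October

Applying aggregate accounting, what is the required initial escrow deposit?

$3,711.88

Cushion = 2 × $927.97 = $1,855.94
Trial balance (start $0, +$927.97 each month, − disbursements):
  Jul: +$927.97 − $1,123.02 → -$195.05
  Aug: +$927.97 → $732.92
  Sep: +$927.97 → $1,660.89
  Oct: +$927.97 − $1,123.02 → $1,465.84
  Nov: +$927.97 − $1,620.96 → $772.85
  Dec: +$927.97 → $1,700.82
  Jan: +$927.97 − $1,123.02 → $1,505.77
  Feb: +$927.97 − $3,192.96 → -$759.22
  Mar: +$927.97 → $168.75
  Apr: +$927.97 − $2,952.66 → -$1,855.94
  May: +$927.97 → -$927.97
  Jun: +$927.97 → $0.00
Lowest trial balance = -$1,855.94 (Apr)
Initial deposit = cushion − low point = $1,855.94 − (-$1,855.94) = $3,711.88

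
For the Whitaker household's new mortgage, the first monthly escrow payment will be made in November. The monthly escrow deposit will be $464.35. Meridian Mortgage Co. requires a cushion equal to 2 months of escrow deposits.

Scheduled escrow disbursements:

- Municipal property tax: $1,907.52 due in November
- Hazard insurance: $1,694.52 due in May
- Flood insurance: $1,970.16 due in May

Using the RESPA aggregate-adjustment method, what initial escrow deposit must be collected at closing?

Cushion = 2 × $464.35 = $928.70
Trial balance (start $0, +$464.35 each month, − disbursements):
  Nov: +$464.35 − $1,907.52 → -$1,443.17
  Dec: +$464.35 → -$978.82
  Jan: +$464.35 → -$514.47
  Feb: +$464.35 → -$50.12
  Mar: +$464.35 → $414.23
  Apr: +$464.35 → $878.58
  May: +$464.35 − $3,664.68 → -$2,321.75
  Jun: +$464.35 → -$1,857.40
  Jul: +$464.35 → -$1,393.05
  Aug: +$464.35 → -$928.70
  Sep: +$464.35 → -$464.35
  Oct: +$464.35 → $0.00
Lowest trial balance = -$2,321.75 (May)
Initial deposit = cushion − low point = $928.70 − (-$2,321.75) = $3,250.45

$3,250.45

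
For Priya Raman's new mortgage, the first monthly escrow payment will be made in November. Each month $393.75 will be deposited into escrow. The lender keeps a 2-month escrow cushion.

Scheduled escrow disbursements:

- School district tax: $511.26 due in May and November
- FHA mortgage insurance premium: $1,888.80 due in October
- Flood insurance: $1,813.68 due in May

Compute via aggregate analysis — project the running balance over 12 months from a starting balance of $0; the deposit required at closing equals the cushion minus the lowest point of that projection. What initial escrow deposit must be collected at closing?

Cushion = 2 × $393.75 = $787.50
Trial balance (start $0, +$393.75 each month, − disbursements):
  Nov: +$393.75 − $511.26 → -$117.51
  Dec: +$393.75 → $276.24
  Jan: +$393.75 → $669.99
  Feb: +$393.75 → $1,063.74
  Mar: +$393.75 → $1,457.49
  Apr: +$393.75 → $1,851.24
  May: +$393.75 − $2,324.94 → -$79.95
  Jun: +$393.75 → $313.80
  Jul: +$393.75 → $707.55
  Aug: +$393.75 → $1,101.30
  Sep: +$393.75 → $1,495.05
  Oct: +$393.75 − $1,888.80 → $0.00
Lowest trial balance = -$117.51 (Nov)
Initial deposit = cushion − low point = $787.50 − (-$117.51) = $905.01

$905.01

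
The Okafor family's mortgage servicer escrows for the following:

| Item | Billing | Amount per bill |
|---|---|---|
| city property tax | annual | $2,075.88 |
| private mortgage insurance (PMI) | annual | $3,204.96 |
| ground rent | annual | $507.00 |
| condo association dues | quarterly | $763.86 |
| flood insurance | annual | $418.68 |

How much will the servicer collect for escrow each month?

City property tax: $2,075.88
Private mortgage insurance (PMI): $3,204.96
Ground rent: $507.00
Condo association dues: $763.86 × 4 = $3,055.44
Flood insurance: $418.68
Total annual escrow = $2,075.88 + $3,204.96 + $507.00 + $3,055.44 + $418.68 = $9,261.96
Per month = $9,261.96 / 12 = $771.83

$771.83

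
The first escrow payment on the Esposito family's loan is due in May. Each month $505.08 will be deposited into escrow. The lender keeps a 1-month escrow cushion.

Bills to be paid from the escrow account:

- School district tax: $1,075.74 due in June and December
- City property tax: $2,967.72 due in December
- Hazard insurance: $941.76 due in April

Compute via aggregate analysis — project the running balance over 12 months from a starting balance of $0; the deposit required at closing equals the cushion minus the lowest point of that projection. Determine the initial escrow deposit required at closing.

Cushion = 1 × $505.08 = $505.08
Trial balance (start $0, +$505.08 each month, − disbursements):
  May: +$505.08 → $505.08
  Jun: +$505.08 − $1,075.74 → -$65.58
  Jul: +$505.08 → $439.50
  Aug: +$505.08 → $944.58
  Sep: +$505.08 → $1,449.66
  Oct: +$505.08 → $1,954.74
  Nov: +$505.08 → $2,459.82
  Dec: +$505.08 − $4,043.46 → -$1,078.56
  Jan: +$505.08 → -$573.48
  Feb: +$505.08 → -$68.40
  Mar: +$505.08 → $436.68
  Apr: +$505.08 − $941.76 → $0.00
Lowest trial balance = -$1,078.56 (Dec)
Initial deposit = cushion − low point = $505.08 − (-$1,078.56) = $1,583.64

$1,583.64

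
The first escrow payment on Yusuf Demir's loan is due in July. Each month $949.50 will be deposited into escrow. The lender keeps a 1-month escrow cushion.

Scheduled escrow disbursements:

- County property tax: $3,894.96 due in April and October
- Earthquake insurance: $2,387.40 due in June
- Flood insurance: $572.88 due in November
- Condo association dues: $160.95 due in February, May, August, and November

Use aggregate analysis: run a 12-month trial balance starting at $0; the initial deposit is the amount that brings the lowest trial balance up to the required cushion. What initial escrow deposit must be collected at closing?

$1,207.41

Cushion = 1 × $949.50 = $949.50
Trial balance (start $0, +$949.50 each month, − disbursements):
  Jul: +$949.50 → $949.50
  Aug: +$949.50 − $160.95 → $1,738.05
  Sep: +$949.50 → $2,687.55
  Oct: +$949.50 − $3,894.96 → -$257.91
  Nov: +$949.50 − $733.83 → -$42.24
  Dec: +$949.50 → $907.26
  Jan: +$949.50 → $1,856.76
  Feb: +$949.50 − $160.95 → $2,645.31
  Mar: +$949.50 → $3,594.81
  Apr: +$949.50 − $3,894.96 → $649.35
  May: +$949.50 − $160.95 → $1,437.90
  Jun: +$949.50 − $2,387.40 → $0.00
Lowest trial balance = -$257.91 (Oct)
Initial deposit = cushion − low point = $949.50 − (-$257.91) = $1,207.41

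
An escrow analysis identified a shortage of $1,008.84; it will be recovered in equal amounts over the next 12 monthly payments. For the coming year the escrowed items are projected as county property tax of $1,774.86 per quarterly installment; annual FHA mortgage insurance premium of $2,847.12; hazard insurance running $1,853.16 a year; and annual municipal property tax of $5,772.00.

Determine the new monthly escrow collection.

County property tax — $1,774.86 × 4 = $7,099.44 annually
FHA mortgage insurance premium — $2,847.12 annually
Hazard insurance — $1,853.16 annually
Municipal property tax — $5,772.00 annually
Total per year = $17,571.72
Monthly escrow = $17,571.72 ÷ 12 = $1,464.31
Shortage spread = $1,008.84 / 12 = $84.07/mo
New monthly escrow = $1,464.31 + $84.07 = $1,548.38

$1,548.38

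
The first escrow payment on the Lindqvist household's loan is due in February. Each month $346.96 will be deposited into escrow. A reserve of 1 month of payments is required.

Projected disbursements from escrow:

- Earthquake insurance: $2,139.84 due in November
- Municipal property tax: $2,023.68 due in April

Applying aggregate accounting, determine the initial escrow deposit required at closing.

Cushion = 1 × $346.96 = $346.96
Trial balance (start $0, +$346.96 each month, − disbursements):
  Feb: +$346.96 → $346.96
  Mar: +$346.96 → $693.92
  Apr: +$346.96 − $2,023.68 → -$982.80
  May: +$346.96 → -$635.84
  Jun: +$346.96 → -$288.88
  Jul: +$346.96 → $58.08
  Aug: +$346.96 → $405.04
  Sep: +$346.96 → $752.00
  Oct: +$346.96 → $1,098.96
  Nov: +$346.96 − $2,139.84 → -$693.92
  Dec: +$346.96 → -$346.96
  Jan: +$346.96 → $0.00
Lowest trial balance = -$982.80 (Apr)
Initial deposit = cushion − low point = $346.96 − (-$982.80) = $1,329.76

$1,329.76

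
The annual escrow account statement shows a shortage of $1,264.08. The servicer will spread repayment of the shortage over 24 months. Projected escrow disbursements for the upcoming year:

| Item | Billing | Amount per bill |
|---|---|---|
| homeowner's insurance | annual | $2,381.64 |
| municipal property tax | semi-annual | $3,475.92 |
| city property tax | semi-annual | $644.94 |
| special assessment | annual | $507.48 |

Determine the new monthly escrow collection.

$980.24

Homeowner's insurance — $2,381.64
Municipal property tax — $3,475.92 × 2 = $6,951.84
City property tax — $644.94 × 2 = $1,289.88
Special assessment — $507.48
Yearly total = $2,381.64 + $6,951.84 + $1,289.88 + $507.48 = $11,130.84
Monthly = $11,130.84 / 12 = $927.57
Shortage per month = $1,264.08 ÷ 24 = $52.67
Adjusted monthly = $927.57 + $52.67 = $980.24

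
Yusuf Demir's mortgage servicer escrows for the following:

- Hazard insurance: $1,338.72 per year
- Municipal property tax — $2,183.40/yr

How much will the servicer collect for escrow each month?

Hazard insurance — $1,338.72 annually
Municipal property tax — $2,183.40 annually
Yearly total = $1,338.72 + $2,183.40 = $3,522.12
Per month = $3,522.12 / 12 = $293.51

$293.51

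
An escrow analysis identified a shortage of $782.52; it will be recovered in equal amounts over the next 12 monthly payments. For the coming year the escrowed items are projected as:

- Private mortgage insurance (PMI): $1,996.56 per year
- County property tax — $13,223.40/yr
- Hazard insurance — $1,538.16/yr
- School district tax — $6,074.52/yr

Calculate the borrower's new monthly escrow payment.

$1,967.93

Private mortgage insurance (PMI) — $1,996.56 annually
County property tax — $13,223.40 annually
Hazard insurance — $1,538.16 annually
School district tax — $6,074.52 annually
Total per year = $22,832.64
Monthly = $22,832.64 ÷ 12 = $1,902.72
Monthly shortage recovery: $782.52 / 12 = $65.21
Adjusted monthly = $1,902.72 + $65.21 = $1,967.93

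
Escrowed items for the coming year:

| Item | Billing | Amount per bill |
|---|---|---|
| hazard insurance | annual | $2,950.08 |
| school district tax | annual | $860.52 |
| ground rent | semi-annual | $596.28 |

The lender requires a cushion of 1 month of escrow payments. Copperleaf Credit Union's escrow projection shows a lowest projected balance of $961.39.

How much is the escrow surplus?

$544.46

Hazard insurance = $2,950.08
School district tax = $860.52
Ground rent = $596.28 × 2 = $1,192.56
Annual escrow total = $2,950.08 + $860.52 + $1,192.56 = $5,003.16
Monthly = $5,003.16 ÷ 12 = $416.93
Required reserve = 1 × $416.93 = $416.93
Excess over cushion: $961.39 − $416.93 = $544.46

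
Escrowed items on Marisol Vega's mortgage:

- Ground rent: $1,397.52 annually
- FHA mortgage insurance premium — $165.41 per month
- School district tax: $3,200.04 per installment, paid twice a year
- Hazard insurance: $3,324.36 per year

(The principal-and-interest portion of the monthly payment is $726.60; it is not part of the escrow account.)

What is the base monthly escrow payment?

Ground rent: $1,397.52/yr
FHA mortgage insurance premium: $165.41 × 12 = $1,984.92/yr
School district tax: $3,200.04 × 2 = $6,400.08/yr
Hazard insurance: $3,324.36/yr
Annual escrow total = $1,397.52 + $1,984.92 + $6,400.08 + $3,324.36 = $13,106.88
Base monthly escrow = $13,106.88 / 12 = $1,092.24

$1,092.24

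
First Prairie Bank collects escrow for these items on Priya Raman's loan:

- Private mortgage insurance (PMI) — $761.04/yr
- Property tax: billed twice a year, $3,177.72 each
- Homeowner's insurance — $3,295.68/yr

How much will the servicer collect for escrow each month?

$867.68

Private mortgage insurance (PMI) — $761.04
Property tax — $3,177.72 × 2 = $6,355.44
Homeowner's insurance — $3,295.68
Total per year = $761.04 + $6,355.44 + $3,295.68 = $10,412.16
Per month = $10,412.16 ÷ 12 = $867.68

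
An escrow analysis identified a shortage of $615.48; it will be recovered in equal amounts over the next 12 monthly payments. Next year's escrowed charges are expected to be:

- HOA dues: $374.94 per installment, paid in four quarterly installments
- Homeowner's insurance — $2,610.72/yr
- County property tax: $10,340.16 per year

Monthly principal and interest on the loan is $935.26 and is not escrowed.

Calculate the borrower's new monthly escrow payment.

$1,255.51

HOA dues: $374.94 × 4 = $1,499.76 annually
Homeowner's insurance: $2,610.72 annually
County property tax: $10,340.16 annually
Combined annual = $14,450.64
Base monthly escrow = $14,450.64 / 12 = $1,204.22
Shortage per month = $615.48 / 12 = $51.29
New monthly escrow = $1,204.22 + $51.29 = $1,255.51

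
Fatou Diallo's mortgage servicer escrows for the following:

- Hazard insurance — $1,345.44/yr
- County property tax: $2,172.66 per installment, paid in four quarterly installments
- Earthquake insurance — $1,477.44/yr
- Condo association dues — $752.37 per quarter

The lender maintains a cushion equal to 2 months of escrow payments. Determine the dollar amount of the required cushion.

$2,420.50

Hazard insurance — $1,345.44/yr
County property tax — $2,172.66 × 4 = $8,690.64/yr
Earthquake insurance — $1,477.44/yr
Condo association dues — $752.37 × 4 = $3,009.48/yr
Total annual escrow = $1,345.44 + $8,690.64 + $1,477.44 + $3,009.48 = $14,523.00
Monthly = $14,523.00 / 12 = $1,210.25
Cushion = 2 × $1,210.25 = $2,420.50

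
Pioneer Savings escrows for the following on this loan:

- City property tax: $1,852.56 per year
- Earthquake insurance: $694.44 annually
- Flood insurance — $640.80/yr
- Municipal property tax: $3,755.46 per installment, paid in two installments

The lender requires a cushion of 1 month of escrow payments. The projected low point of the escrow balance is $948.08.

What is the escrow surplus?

City property tax = $1,852.56 per year
Earthquake insurance = $694.44 per year
Flood insurance = $640.80 per year
Municipal property tax = $3,755.46 × 2 = $7,510.92 per year
Total per year = $10,698.72
Per month = $10,698.72 / 12 = $891.56
Cushion = 1 × $891.56 = $891.56
Excess over cushion: $948.08 − $891.56 = $56.52

$56.52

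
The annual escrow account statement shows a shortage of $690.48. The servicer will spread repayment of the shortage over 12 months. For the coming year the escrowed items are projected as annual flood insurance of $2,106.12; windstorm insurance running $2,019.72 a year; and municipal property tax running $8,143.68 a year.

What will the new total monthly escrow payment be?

$1,080.00

Flood insurance: $2,106.12
Windstorm insurance: $2,019.72
Municipal property tax: $8,143.68
Total annual escrow = $12,269.52
Base monthly escrow = $12,269.52 / 12 = $1,022.46
Monthly shortage recovery: $690.48 ÷ 12 = $57.54
Adjusted monthly = $1,022.46 + $57.54 = $1,080.00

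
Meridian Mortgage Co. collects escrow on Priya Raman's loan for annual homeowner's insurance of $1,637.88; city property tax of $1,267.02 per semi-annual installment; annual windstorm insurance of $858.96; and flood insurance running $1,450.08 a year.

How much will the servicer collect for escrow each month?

Homeowner's insurance — $1,637.88 annually
City property tax — $1,267.02 × 2 = $2,534.04 annually
Windstorm insurance — $858.96 annually
Flood insurance — $1,450.08 annually
Total per year = $1,637.88 + $2,534.04 + $858.96 + $1,450.08 = $6,480.96
Base monthly escrow = $6,480.96 ÷ 12 = $540.08

$540.08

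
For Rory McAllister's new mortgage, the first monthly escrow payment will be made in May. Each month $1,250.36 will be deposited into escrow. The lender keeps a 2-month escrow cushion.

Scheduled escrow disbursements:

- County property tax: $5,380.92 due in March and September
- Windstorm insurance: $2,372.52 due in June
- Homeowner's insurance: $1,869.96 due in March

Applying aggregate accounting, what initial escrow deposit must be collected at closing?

Cushion = 2 × $1,250.36 = $2,500.72
Trial balance (start $0, +$1,250.36 each month, − disbursements):
  May: +$1,250.36 → $1,250.36
  Jun: +$1,250.36 − $2,372.52 → $128.20
  Jul: +$1,250.36 → $1,378.56
  Aug: +$1,250.36 → $2,628.92
  Sep: +$1,250.36 − $5,380.92 → -$1,501.64
  Oct: +$1,250.36 → -$251.28
  Nov: +$1,250.36 → $999.08
  Dec: +$1,250.36 → $2,249.44
  Jan: +$1,250.36 → $3,499.80
  Feb: +$1,250.36 → $4,750.16
  Mar: +$1,250.36 − $7,250.88 → -$1,250.36
  Apr: +$1,250.36 → $0.00
Lowest trial balance = -$1,501.64 (Sep)
Initial deposit = cushion − low point = $2,500.72 − (-$1,501.64) = $4,002.36

$4,002.36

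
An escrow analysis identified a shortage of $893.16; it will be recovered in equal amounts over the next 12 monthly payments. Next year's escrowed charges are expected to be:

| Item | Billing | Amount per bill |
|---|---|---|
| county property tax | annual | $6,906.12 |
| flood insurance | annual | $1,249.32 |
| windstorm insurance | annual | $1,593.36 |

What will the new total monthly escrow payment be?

$886.83

County property tax — $6,906.12
Flood insurance — $1,249.32
Windstorm insurance — $1,593.36
Total per year = $6,906.12 + $1,249.32 + $1,593.36 = $9,748.80
Per month = $9,748.80 ÷ 12 = $812.40
Shortage per month = $893.16 ÷ 12 = $74.43
New monthly escrow = $812.40 + $74.43 = $886.83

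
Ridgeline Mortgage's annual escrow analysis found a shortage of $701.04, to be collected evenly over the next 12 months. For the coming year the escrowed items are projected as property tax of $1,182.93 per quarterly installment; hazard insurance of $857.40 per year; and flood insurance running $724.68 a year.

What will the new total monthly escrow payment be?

Property tax: $1,182.93 × 4 = $4,731.72/yr
Hazard insurance: $857.40/yr
Flood insurance: $724.68/yr
Annual escrow total = $6,313.80
Monthly = $6,313.80 / 12 = $526.15
Shortage per month = $701.04 / 12 = $58.42
New monthly escrow = $526.15 + $58.42 = $584.57

$584.57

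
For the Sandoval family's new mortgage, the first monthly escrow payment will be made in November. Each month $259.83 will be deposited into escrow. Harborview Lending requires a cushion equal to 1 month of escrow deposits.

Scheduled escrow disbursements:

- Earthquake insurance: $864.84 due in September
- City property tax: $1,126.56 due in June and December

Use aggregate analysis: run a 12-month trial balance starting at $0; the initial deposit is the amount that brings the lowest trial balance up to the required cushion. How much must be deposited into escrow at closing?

$866.73

Cushion = 1 × $259.83 = $259.83
Trial balance (start $0, +$259.83 each month, − disbursements):
  Nov: +$259.83 → $259.83
  Dec: +$259.83 − $1,126.56 → -$606.90
  Jan: +$259.83 → -$347.07
  Feb: +$259.83 → -$87.24
  Mar: +$259.83 → $172.59
  Apr: +$259.83 → $432.42
  May: +$259.83 → $692.25
  Jun: +$259.83 − $1,126.56 → -$174.48
  Jul: +$259.83 → $85.35
  Aug: +$259.83 → $345.18
  Sep: +$259.83 − $864.84 → -$259.83
  Oct: +$259.83 → $0.00
Lowest trial balance = -$606.90 (Dec)
Initial deposit = cushion − low point = $259.83 − (-$606.90) = $866.73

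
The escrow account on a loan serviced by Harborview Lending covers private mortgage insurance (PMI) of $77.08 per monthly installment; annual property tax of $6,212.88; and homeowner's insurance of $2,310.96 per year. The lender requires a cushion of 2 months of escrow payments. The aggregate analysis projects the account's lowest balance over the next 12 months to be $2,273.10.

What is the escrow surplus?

Private mortgage insurance (PMI): $77.08 × 12 = $924.96
Property tax: $6,212.88
Homeowner's insurance: $2,310.96
Total annual escrow = $9,448.80
Monthly escrow = $9,448.80 ÷ 12 = $787.40
Required cushion = 2 × $787.40 = $1,574.80
Excess over cushion: $2,273.10 − $1,574.80 = $698.30

$698.30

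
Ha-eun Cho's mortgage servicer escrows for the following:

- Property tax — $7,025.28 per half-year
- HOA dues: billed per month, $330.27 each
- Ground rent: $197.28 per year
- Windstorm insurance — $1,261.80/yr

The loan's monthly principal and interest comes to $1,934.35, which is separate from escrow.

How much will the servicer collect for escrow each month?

Property tax — $7,025.28 × 2 = $14,050.56 per year
HOA dues — $330.27 × 12 = $3,963.24 per year
Ground rent — $197.28 per year
Windstorm insurance — $1,261.80 per year
Annual escrow total = $14,050.56 + $3,963.24 + $197.28 + $1,261.80 = $19,472.88
Base monthly escrow = $19,472.88 ÷ 12 = $1,622.74

$1,622.74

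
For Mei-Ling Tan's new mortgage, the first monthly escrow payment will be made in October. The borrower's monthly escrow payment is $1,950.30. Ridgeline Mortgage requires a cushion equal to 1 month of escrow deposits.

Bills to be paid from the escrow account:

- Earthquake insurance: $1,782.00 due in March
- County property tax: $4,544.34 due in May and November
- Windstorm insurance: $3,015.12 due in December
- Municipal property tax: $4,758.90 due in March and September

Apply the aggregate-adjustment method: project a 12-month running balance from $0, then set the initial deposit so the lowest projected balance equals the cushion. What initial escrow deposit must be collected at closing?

$4,992.60

Cushion = 1 × $1,950.30 = $1,950.30
Trial balance (start $0, +$1,950.30 each month, − disbursements):
  Oct: +$1,950.30 → $1,950.30
  Nov: +$1,950.30 − $4,544.34 → -$643.74
  Dec: +$1,950.30 − $3,015.12 → -$1,708.56
  Jan: +$1,950.30 → $241.74
  Feb: +$1,950.30 → $2,192.04
  Mar: +$1,950.30 − $6,540.90 → -$2,398.56
  Apr: +$1,950.30 → -$448.26
  May: +$1,950.30 − $4,544.34 → -$3,042.30
  Jun: +$1,950.30 → -$1,092.00
  Jul: +$1,950.30 → $858.30
  Aug: +$1,950.30 → $2,808.60
  Sep: +$1,950.30 − $4,758.90 → $0.00
Lowest trial balance = -$3,042.30 (May)
Initial deposit = cushion − low point = $1,950.30 − (-$3,042.30) = $4,992.60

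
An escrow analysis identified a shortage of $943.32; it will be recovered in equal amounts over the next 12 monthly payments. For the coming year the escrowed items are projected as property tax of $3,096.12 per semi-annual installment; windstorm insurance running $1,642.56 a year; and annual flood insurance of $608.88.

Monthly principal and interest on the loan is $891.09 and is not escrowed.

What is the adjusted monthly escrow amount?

$782.25

Property tax — $3,096.12 × 2 = $6,192.24 per year
Windstorm insurance — $1,642.56 per year
Flood insurance — $608.88 per year
Combined annual = $6,192.24 + $1,642.56 + $608.88 = $8,443.68
Monthly = $8,443.68 ÷ 12 = $703.64
Monthly shortage recovery: $943.32 ÷ 12 = $78.61
New monthly escrow = $703.64 + $78.61 = $782.25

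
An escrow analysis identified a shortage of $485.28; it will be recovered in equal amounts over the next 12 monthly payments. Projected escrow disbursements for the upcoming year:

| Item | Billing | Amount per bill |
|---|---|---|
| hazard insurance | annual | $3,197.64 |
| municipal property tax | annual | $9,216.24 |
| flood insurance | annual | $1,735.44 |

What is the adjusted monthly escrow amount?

$1,219.55

Hazard insurance — $3,197.64
Municipal property tax — $9,216.24
Flood insurance — $1,735.44
Total annual escrow = $14,149.32
Per month = $14,149.32 / 12 = $1,179.11
Shortage spread = $485.28 / 12 = $40.44/mo
New monthly escrow = $1,179.11 + $40.44 = $1,219.55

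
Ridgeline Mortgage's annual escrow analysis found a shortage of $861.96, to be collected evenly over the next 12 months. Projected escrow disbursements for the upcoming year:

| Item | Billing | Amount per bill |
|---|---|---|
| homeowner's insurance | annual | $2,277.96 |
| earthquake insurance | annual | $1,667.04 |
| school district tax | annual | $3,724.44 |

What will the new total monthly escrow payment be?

$710.95

Homeowner's insurance — $2,277.96/yr
Earthquake insurance — $1,667.04/yr
School district tax — $3,724.44/yr
Total annual escrow = $2,277.96 + $1,667.04 + $3,724.44 = $7,669.44
Base monthly escrow = $7,669.44 / 12 = $639.12
Monthly shortage recovery: $861.96 ÷ 12 = $71.83
New monthly escrow = $639.12 + $71.83 = $710.95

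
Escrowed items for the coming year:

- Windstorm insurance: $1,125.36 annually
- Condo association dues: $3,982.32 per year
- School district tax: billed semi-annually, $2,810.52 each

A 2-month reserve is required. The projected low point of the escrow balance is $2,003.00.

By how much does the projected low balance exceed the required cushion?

$214.88

Windstorm insurance: $1,125.36/yr
Condo association dues: $3,982.32/yr
School district tax: $2,810.52 × 2 = $5,621.04/yr
Total annual escrow = $1,125.36 + $3,982.32 + $5,621.04 = $10,728.72
Base monthly escrow = $10,728.72 ÷ 12 = $894.06
Cushion = 2 × $894.06 = $1,788.12
Excess over cushion: $2,003.00 − $1,788.12 = $214.88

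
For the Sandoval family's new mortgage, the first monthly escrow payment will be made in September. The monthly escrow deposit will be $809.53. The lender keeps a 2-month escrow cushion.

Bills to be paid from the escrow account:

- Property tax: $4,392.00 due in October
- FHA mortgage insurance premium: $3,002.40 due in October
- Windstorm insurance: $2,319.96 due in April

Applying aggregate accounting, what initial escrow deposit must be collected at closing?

$7,394.40

Cushion = 2 × $809.53 = $1,619.06
Trial balance (start $0, +$809.53 each month, − disbursements):
  Sep: +$809.53 → $809.53
  Oct: +$809.53 − $7,394.40 → -$5,775.34
  Nov: +$809.53 → -$4,965.81
  Dec: +$809.53 → -$4,156.28
  Jan: +$809.53 → -$3,346.75
  Feb: +$809.53 → -$2,537.22
  Mar: +$809.53 → -$1,727.69
  Apr: +$809.53 − $2,319.96 → -$3,238.12
  May: +$809.53 → -$2,428.59
  Jun: +$809.53 → -$1,619.06
  Jul: +$809.53 → -$809.53
  Aug: +$809.53 → $0.00
Lowest trial balance = -$5,775.34 (Oct)
Initial deposit = cushion − low point = $1,619.06 − (-$5,775.34) = $7,394.40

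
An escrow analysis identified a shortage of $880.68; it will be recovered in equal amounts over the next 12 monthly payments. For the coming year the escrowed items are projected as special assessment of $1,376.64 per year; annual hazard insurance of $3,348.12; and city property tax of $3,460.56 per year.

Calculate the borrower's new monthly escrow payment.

$755.50

Special assessment: $1,376.64 annually
Hazard insurance: $3,348.12 annually
City property tax: $3,460.56 annually
Total per year = $1,376.64 + $3,348.12 + $3,460.56 = $8,185.32
Per month = $8,185.32 ÷ 12 = $682.11
Monthly shortage recovery: $880.68 / 12 = $73.39
New monthly escrow = $682.11 + $73.39 = $755.50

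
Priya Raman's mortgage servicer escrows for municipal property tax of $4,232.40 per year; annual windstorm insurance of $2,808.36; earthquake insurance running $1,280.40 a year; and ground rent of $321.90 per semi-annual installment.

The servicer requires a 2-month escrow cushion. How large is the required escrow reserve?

Municipal property tax — $4,232.40 annually
Windstorm insurance — $2,808.36 annually
Earthquake insurance — $1,280.40 annually
Ground rent — $321.90 × 2 = $643.80 annually
Annual escrow total = $8,964.96
Monthly = $8,964.96 / 12 = $747.08
Reserve = 2 × $747.08 = $1,494.16

$1,494.16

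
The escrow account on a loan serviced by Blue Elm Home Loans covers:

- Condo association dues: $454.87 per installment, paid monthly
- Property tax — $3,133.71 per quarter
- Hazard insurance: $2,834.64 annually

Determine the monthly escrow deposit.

Condo association dues — $454.87 × 12 = $5,458.44 per year
Property tax — $3,133.71 × 4 = $12,534.84 per year
Hazard insurance — $2,834.64 per year
Total per year = $5,458.44 + $12,534.84 + $2,834.64 = $20,827.92
Base monthly escrow = $20,827.92 / 12 = $1,735.66

$1,735.66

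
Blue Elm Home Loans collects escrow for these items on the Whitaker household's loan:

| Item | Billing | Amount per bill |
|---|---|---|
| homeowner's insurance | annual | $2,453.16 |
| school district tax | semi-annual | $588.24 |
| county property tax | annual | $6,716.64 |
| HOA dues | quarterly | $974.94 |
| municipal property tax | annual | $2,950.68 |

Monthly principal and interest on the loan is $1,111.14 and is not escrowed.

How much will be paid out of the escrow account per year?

Homeowner's insurance: $2,453.16/yr
School district tax: $588.24 × 2 = $1,176.48/yr
County property tax: $6,716.64/yr
HOA dues: $974.94 × 4 = $3,899.76/yr
Municipal property tax: $2,950.68/yr
Total per year = $17,196.72

$17,196.72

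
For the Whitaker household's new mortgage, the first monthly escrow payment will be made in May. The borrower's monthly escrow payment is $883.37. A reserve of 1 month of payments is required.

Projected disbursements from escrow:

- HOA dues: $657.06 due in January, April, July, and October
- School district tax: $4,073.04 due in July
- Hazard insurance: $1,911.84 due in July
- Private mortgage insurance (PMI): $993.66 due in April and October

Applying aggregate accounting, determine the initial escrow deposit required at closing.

$4,875.20

Cushion = 1 × $883.37 = $883.37
Trial balance (start $0, +$883.37 each month, − disbursements):
  May: +$883.37 → $883.37
  Jun: +$883.37 → $1,766.74
  Jul: +$883.37 − $6,641.94 → -$3,991.83
  Aug: +$883.37 → -$3,108.46
  Sep: +$883.37 → -$2,225.09
  Oct: +$883.37 − $1,650.72 → -$2,992.44
  Nov: +$883.37 → -$2,109.07
  Dec: +$883.37 → -$1,225.70
  Jan: +$883.37 − $657.06 → -$999.39
  Feb: +$883.37 → -$116.02
  Mar: +$883.37 → $767.35
  Apr: +$883.37 − $1,650.72 → $0.00
Lowest trial balance = -$3,991.83 (Jul)
Initial deposit = cushion − low point = $883.37 − (-$3,991.83) = $4,875.20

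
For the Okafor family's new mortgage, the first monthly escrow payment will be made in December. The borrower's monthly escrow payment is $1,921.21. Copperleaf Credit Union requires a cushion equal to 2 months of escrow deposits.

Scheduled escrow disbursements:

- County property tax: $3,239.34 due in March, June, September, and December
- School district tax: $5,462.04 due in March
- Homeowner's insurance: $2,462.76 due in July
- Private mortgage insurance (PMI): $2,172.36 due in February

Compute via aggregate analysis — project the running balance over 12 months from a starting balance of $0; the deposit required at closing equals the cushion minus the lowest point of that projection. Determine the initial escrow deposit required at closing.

Cushion = 2 × $1,921.21 = $3,842.42
Trial balance (start $0, +$1,921.21 each month, − disbursements):
  Dec: +$1,921.21 − $3,239.34 → -$1,318.13
  Jan: +$1,921.21 → $603.08
  Feb: +$1,921.21 − $2,172.36 → $351.93
  Mar: +$1,921.21 − $8,701.38 → -$6,428.24
  Apr: +$1,921.21 → -$4,507.03
  May: +$1,921.21 → -$2,585.82
  Jun: +$1,921.21 − $3,239.34 → -$3,903.95
  Jul: +$1,921.21 − $2,462.76 → -$4,445.50
  Aug: +$1,921.21 → -$2,524.29
  Sep: +$1,921.21 − $3,239.34 → -$3,842.42
  Oct: +$1,921.21 → -$1,921.21
  Nov: +$1,921.21 → $0.00
Lowest trial balance = -$6,428.24 (Mar)
Initial deposit = cushion − low point = $3,842.42 − (-$6,428.24) = $10,270.66

$10,270.66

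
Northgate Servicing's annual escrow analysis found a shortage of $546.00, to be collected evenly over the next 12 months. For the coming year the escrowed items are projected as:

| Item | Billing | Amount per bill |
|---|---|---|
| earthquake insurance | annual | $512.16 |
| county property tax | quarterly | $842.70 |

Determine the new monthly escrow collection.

$369.08

Earthquake insurance: $512.16 annually
County property tax: $842.70 × 4 = $3,370.80 annually
Total per year = $3,882.96
Monthly escrow = $3,882.96 / 12 = $323.58
Shortage per month = $546.00 ÷ 12 = $45.50
New monthly escrow = $323.58 + $45.50 = $369.08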